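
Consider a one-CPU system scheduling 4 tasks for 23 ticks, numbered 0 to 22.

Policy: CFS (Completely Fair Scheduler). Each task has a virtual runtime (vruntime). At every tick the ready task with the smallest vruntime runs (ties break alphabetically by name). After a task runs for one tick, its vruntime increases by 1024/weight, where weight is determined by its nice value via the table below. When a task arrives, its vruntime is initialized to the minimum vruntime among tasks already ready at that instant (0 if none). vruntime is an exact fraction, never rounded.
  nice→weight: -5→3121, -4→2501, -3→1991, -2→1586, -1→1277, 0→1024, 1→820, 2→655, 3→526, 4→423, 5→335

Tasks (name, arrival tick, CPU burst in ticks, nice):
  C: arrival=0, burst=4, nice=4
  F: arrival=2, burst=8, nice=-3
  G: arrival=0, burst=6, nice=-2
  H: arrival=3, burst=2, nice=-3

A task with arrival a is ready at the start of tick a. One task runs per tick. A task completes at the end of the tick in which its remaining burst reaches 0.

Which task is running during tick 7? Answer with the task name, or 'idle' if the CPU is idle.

running at tick 7 = G

t=0: vr[C=0 G=0] → run C
t=1: vr[C=1024/423 G=0] → run G
t=2: vr[C=1024/423 F=512/793 G=512/793] → run F
t=3: vr[C=1024/423 F=1831424/1578863 G=512/793 H=512/793] → run G
t=4: vr[C=1024/423 F=1831424/1578863 G=1024/793 H=512/793] → run H
t=5: vr[C=1024/423 F=1831424/1578863 G=1024/793 H=1831424/1578863] → run F
t=6: vr[C=1024/423 F=2643456/1578863 G=1024/793 H=1831424/1578863] → run H
t=7: vr[C=1024/423 F=2643456/1578863 G=1024/793] → run G
t=8: vr[C=1024/423 F=2643456/1578863 G=1536/793] → run F
t=9: vr[C=1024/423 F=3455488/1578863 G=1536/793] → run G
t=10: vr[C=1024/423 F=3455488/1578863 G=2048/793] → run F
t=11: vr[C=1024/423 F=4267520/1578863 G=2048/793] → run C
t=12: vr[C=2048/423 F=4267520/1578863 G=2048/793] → run G
t=13: vr[C=2048/423 F=4267520/1578863 G=2560/793] → run F
t=14: vr[C=2048/423 F=5079552/1578863 G=2560/793] → run F
t=15: vr[C=2048/423 F=5891584/1578863 G=2560/793] → run G
t=16: vr[C=2048/423 F=5891584/1578863] → run F
t=17: vr[C=2048/423 F=6703616/1578863] → run F
t=18: vr[C=2048/423] → run C
t=19: vr[C=1024/141] → run C
t=20: (idle)
t=21: (idle)
t=22: (idle)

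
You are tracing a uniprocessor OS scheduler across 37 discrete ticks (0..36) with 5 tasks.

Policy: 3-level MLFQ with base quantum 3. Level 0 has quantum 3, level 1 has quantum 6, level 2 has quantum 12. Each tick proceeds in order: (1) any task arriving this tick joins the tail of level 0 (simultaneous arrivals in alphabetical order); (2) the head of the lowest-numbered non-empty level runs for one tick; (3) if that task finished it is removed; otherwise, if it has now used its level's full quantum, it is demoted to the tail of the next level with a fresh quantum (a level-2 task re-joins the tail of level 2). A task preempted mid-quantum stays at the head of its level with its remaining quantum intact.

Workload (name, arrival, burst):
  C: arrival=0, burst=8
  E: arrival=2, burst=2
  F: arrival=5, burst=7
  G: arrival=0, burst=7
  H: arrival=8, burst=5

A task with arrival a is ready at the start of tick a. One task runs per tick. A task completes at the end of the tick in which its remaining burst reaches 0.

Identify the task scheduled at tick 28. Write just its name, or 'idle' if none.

running at tick 28 = H

t=0: L0/L1/L2 = CG/-/- → run C
t=1: L0/L1/L2 = CG/-/- → run C
t=2: L0/L1/L2 = CGE/-/- → run C
t=3: L0/L1/L2 = GE/C/- → run G
t=4: L0/L1/L2 = GE/C/- → run G
t=5: L0/L1/L2 = GEF/C/- → run G
t=6: L0/L1/L2 = EF/CG/- → run E
t=7: L0/L1/L2 = EF/CG/- → run E
t=8: L0/L1/L2 = FH/CG/- → run F
t=9: L0/L1/L2 = FH/CG/- → run F
t=10: L0/L1/L2 = FH/CG/- → run F
t=11: L0/L1/L2 = H/CGF/- → run H
t=12: L0/L1/L2 = H/CGF/- → run H
t=13: L0/L1/L2 = H/CGF/- → run H
t=14: L0/L1/L2 = -/CGFH/- → run C
t=15: L0/L1/L2 = -/CGFH/- → run C
t=16: L0/L1/L2 = -/CGFH/- → run C
t=17: L0/L1/L2 = -/CGFH/- → run C
t=18: L0/L1/L2 = -/CGFH/- → run C
t=19: L0/L1/L2 = -/GFH/- → run G
t=20: L0/L1/L2 = -/GFH/- → run G
t=21: L0/L1/L2 = -/GFH/- → run G
t=22: L0/L1/L2 = -/GFH/- → run G
t=23: L0/L1/L2 = -/FH/- → run F
t=24: L0/L1/L2 = -/FH/- → run F
t=25: L0/L1/L2 = -/FH/- → run F
t=26: L0/L1/L2 = -/FH/- → run F
t=27: L0/L1/L2 = -/H/- → run H
t=28: L0/L1/L2 = -/H/- → run H
t=29: (idle)
t=30: (idle)
t=31: (idle)
t=32: (idle)
t=33: (idle)
t=34: (idle)
t=35: (idle)
t=36: (idle)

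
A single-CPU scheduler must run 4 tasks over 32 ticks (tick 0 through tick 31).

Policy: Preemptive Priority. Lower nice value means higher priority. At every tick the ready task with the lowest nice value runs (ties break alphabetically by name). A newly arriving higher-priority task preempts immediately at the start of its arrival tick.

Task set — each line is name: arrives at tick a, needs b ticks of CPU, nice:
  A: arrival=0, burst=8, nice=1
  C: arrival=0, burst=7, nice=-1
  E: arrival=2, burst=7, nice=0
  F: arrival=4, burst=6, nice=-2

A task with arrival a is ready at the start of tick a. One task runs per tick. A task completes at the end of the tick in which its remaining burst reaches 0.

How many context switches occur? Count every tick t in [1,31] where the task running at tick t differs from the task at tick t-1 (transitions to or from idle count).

t=0: ready={A,C} → run C
t=1: ready={A,C} → run C
t=2: ready={A,C,E} → run C
t=3: ready={A,C,E} → run C
t=4: ready={A,C,E,F} → run F
t=5: ready={A,C,E,F} → run F
t=6: ready={A,C,E,F} → run F
t=7: ready={A,C,E,F} → run F
t=8: ready={A,C,E,F} → run F
t=9: ready={A,C,E,F} → run F
t=10: ready={A,C,E} → run C
t=11: ready={A,C,E} → run C
t=12: ready={A,C,E} → run C
t=13: ready={A,E} → run E
t=14: ready={A,E} → run E
t=15: ready={A,E} → run E
t=16: ready={A,E} → run E
t=17: ready={A,E} → run E
t=18: ready={A,E} → run E
t=19: ready={A,E} → run E
t=20: ready={A} → run A
t=21: ready={A} → run A
t=22: ready={A} → run A
t=23: ready={A} → run A
t=24: ready={A} → run A
t=25: ready={A} → run A
t=26: ready={A} → run A
t=27: ready={A} → run A
t=28: (idle)
t=29: (idle)
t=30: (idle)
t=31: (idle)

context switches = 5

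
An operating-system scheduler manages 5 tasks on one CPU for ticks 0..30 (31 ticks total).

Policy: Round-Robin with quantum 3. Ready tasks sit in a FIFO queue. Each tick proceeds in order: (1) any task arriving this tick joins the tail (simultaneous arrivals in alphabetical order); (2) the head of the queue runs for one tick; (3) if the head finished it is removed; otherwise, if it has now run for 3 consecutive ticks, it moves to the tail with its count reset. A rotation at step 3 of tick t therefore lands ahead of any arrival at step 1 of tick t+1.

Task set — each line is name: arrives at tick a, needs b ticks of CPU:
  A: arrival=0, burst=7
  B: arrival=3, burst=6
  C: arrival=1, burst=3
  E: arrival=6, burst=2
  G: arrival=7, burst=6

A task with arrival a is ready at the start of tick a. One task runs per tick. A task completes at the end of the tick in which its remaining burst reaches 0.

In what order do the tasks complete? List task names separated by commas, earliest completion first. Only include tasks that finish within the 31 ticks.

completion order = C, E, A, B, G

t=0: queue=[A] q_used=0 → run A
t=1: queue=[A,C] q_used=1 → run A
t=2: queue=[A,C] q_used=2 → run A
t=3: queue=[C,A,B] q_used=0 → run C
t=4: queue=[C,A,B] q_used=1 → run C
t=5: queue=[C,A,B] q_used=2 → run C
t=6: queue=[A,B,E] q_used=0 → run A
t=7: queue=[A,B,E,G] q_used=1 → run A
t=8: queue=[A,B,E,G] q_used=2 → run A
t=9: queue=[B,E,G,A] q_used=0 → run B
t=10: queue=[B,E,G,A] q_used=1 → run B
t=11: queue=[B,E,G,A] q_used=2 → run B
t=12: queue=[E,G,A,B] q_used=0 → run E
t=13: queue=[E,G,A,B] q_used=1 → run E
t=14: queue=[G,A,B] q_used=0 → run G
t=15: queue=[G,A,B] q_used=1 → run G
t=16: queue=[G,A,B] q_used=2 → run G
t=17: queue=[A,B,G] q_used=0 → run A
t=18: queue=[B,G] q_used=0 → run B
t=19: queue=[B,G] q_used=1 → run B
t=20: queue=[B,G] q_used=2 → run B
t=21: queue=[G] q_used=0 → run G
t=22: queue=[G] q_used=1 → run G
t=23: queue=[G] q_used=2 → run G
t=24: (idle)
t=25: (idle)
t=26: (idle)
t=27: (idle)
t=28: (idle)
t=29: (idle)
t=30: (idle)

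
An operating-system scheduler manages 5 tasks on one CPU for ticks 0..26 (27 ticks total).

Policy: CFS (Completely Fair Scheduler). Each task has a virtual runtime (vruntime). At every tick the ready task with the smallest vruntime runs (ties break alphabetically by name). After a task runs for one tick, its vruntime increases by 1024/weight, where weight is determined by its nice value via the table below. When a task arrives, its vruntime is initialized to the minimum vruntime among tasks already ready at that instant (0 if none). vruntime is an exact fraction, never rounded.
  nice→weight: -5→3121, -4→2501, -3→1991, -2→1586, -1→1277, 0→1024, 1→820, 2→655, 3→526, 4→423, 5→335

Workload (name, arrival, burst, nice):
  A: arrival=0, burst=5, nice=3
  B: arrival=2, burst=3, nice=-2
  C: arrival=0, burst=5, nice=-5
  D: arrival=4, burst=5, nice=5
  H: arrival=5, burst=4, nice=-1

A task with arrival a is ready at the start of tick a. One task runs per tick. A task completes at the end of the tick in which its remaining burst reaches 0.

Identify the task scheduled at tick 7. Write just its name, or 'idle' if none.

t=0: vr[A=0 C=0] → run A
t=1: vr[A=512/263 C=0] → run C
t=2: vr[A=512/263 B=1024/3121 C=1024/3121] → run B
t=3: vr[A=512/263 B=2409984/2474953 C=1024/3121] → run C
t=4: vr[A=512/263 B=2409984/2474953 C=2048/3121 D=2048/3121] → run C
t=5: vr[A=512/263 B=2409984/2474953 C=3072/3121 D=2048/3121 H=2048/3121] → run D
t=6: vr[A=512/263 B=2409984/2474953 C=3072/3121 D=3881984/1045535 H=2048/3121] → run H
t=7: vr[A=512/263 B=2409984/2474953 C=3072/3121 D=3881984/1045535 H=5811200/3985517] → run B
t=8: vr[A=512/263 B=4007936/2474953 C=3072/3121 D=3881984/1045535 H=5811200/3985517] → run C
t=9: vr[A=512/263 B=4007936/2474953 C=4096/3121 D=3881984/1045535 H=5811200/3985517] → run C
t=10: vr[A=512/263 B=4007936/2474953 D=3881984/1045535 H=5811200/3985517] → run H
t=11: vr[A=512/263 B=4007936/2474953 D=3881984/1045535 H=9007104/3985517] → run B
t=12: vr[A=512/263 D=3881984/1045535 H=9007104/3985517] → run A
t=13: vr[A=1024/263 D=3881984/1045535 H=9007104/3985517] → run H
t=14: vr[A=1024/263 D=3881984/1045535 H=12203008/3985517] → run H
t=15: vr[A=1024/263 D=3881984/1045535] → run D
t=16: vr[A=1024/263 D=7077888/1045535] → run A
t=17: vr[A=1536/263 D=7077888/1045535] → run A
t=18: vr[A=2048/263 D=7077888/1045535] → run D
t=19: vr[A=2048/263 D=10273792/1045535] → run A
t=20: vr[D=10273792/1045535] → run D
t=21: vr[D=13469696/1045535] → run D
t=22: (idle)
t=23: (idle)
t=24: (idle)
t=25: (idle)
t=26: (idle)

running at tick 7 = B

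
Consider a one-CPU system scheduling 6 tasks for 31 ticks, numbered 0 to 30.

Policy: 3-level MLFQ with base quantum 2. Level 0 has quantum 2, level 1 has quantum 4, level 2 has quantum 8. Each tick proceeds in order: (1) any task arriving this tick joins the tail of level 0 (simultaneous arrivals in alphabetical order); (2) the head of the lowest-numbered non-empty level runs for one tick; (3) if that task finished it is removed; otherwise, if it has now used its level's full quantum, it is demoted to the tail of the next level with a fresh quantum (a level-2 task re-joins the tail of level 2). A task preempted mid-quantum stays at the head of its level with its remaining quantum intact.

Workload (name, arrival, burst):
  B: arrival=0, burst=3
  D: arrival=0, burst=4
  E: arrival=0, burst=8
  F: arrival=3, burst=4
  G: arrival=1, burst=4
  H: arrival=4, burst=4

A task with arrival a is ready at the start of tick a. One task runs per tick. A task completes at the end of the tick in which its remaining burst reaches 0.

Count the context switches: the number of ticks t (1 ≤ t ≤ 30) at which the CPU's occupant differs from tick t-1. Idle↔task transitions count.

t=0: L0/L1/L2 = BDE/-/- → run B
t=1: L0/L1/L2 = BDEG/-/- → run B
t=2: L0/L1/L2 = DEG/B/- → run D
t=3: L0/L1/L2 = DEGF/B/- → run D
t=4: L0/L1/L2 = EGFH/BD/- → run E
t=5: L0/L1/L2 = EGFH/BD/- → run E
t=6: L0/L1/L2 = GFH/BDE/- → run G
t=7: L0/L1/L2 = GFH/BDE/- → run G
t=8: L0/L1/L2 = FH/BDEG/- → run F
t=9: L0/L1/L2 = FH/BDEG/- → run F
t=10: L0/L1/L2 = H/BDEGF/- → run H
t=11: L0/L1/L2 = H/BDEGF/- → run H
t=12: L0/L1/L2 = -/BDEGFH/- → run B
t=13: L0/L1/L2 = -/DEGFH/- → run D
t=14: L0/L1/L2 = -/DEGFH/- → run D
t=15: L0/L1/L2 = -/EGFH/- → run E
t=16: L0/L1/L2 = -/EGFH/- → run E
t=17: L0/L1/L2 = -/EGFH/- → run E
t=18: L0/L1/L2 = -/EGFH/- → run E
t=19: L0/L1/L2 = -/GFH/E → run G
t=20: L0/L1/L2 = -/GFH/E → run G
t=21: L0/L1/L2 = -/FH/E → run F
t=22: L0/L1/L2 = -/FH/E → run F
t=23: L0/L1/L2 = -/H/E → run H
t=24: L0/L1/L2 = -/H/E → run H
t=25: L0/L1/L2 = -/-/E → run E
t=26: L0/L1/L2 = -/-/E → run E
t=27: (idle)
t=28: (idle)
t=29: (idle)
t=30: (idle)

context switches = 13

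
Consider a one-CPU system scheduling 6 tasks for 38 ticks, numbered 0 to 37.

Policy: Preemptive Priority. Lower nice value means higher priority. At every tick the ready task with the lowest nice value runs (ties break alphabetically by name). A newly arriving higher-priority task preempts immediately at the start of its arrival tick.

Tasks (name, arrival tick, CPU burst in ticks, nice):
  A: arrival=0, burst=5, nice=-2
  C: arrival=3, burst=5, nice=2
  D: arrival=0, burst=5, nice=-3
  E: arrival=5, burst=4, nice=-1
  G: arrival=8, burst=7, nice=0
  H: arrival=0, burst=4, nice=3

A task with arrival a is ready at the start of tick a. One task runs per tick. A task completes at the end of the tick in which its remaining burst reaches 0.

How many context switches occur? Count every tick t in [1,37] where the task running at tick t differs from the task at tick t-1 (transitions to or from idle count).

t=0: ready={A,D,H} → run D
t=1: ready={A,D,H} → run D
t=2: ready={A,D,H} → run D
t=3: ready={A,C,D,H} → run D
t=4: ready={A,C,D,H} → run D
t=5: ready={A,C,E,H} → run A
t=6: ready={A,C,E,H} → run A
t=7: ready={A,C,E,H} → run A
t=8: ready={A,C,E,G,H} → run A
t=9: ready={A,C,E,G,H} → run A
t=10: ready={C,E,G,H} → run E
t=11: ready={C,E,G,H} → run E
t=12: ready={C,E,G,H} → run E
t=13: ready={C,E,G,H} → run E
t=14: ready={C,G,H} → run G
t=15: ready={C,G,H} → run G
t=16: ready={C,G,H} → run G
t=17: ready={C,G,H} → run G
t=18: ready={C,G,H} → run G
t=19: ready={C,G,H} → run G
t=20: ready={C,G,H} → run G
t=21: ready={C,H} → run C
t=22: ready={C,H} → run C
t=23: ready={C,H} → run C
t=24: ready={C,H} → run C
t=25: ready={C,H} → run C
t=26: ready={H} → run H
t=27: ready={H} → run H
t=28: ready={H} → run H
t=29: ready={H} → run H
t=30: (idle)
t=31: (idle)
t=32: (idle)
t=33: (idle)
t=34: (idle)
t=35: (idle)
t=36: (idle)
t=37: (idle)

context switches = 6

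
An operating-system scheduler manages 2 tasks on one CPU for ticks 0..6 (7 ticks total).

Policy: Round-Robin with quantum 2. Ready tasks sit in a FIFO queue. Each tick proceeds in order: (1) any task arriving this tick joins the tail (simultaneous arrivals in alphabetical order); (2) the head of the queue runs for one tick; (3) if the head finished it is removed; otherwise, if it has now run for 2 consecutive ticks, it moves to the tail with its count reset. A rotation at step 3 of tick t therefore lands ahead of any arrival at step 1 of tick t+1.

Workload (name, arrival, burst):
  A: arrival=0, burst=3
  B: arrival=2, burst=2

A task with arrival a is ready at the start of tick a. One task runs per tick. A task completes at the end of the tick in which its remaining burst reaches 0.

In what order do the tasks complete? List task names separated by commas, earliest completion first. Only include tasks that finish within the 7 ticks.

completion order = A, B

t=0: queue=[A] q_used=0 → run A
t=1: queue=[A] q_used=1 → run A
t=2: queue=[A,B] q_used=0 → run A
t=3: queue=[B] q_used=0 → run B
t=4: queue=[B] q_used=1 → run B
t=5: (idle)
t=6: (idle)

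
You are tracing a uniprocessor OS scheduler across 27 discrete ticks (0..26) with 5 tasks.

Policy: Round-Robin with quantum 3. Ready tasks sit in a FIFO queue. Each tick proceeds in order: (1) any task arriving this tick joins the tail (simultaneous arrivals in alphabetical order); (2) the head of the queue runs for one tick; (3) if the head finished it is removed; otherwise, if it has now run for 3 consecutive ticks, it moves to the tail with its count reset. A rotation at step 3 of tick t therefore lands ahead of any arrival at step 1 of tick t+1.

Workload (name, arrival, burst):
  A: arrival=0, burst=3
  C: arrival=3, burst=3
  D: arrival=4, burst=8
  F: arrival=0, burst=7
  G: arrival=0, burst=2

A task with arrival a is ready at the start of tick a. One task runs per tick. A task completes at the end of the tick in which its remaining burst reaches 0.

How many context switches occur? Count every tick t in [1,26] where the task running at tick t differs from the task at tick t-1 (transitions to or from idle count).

context switches = 9

t=0: queue=[A,F,G] q_used=0 → run A
t=1: queue=[A,F,G] q_used=1 → run A
t=2: queue=[A,F,G] q_used=2 → run A
t=3: queue=[F,G,C] q_used=0 → run F
t=4: queue=[F,G,C,D] q_used=1 → run F
t=5: queue=[F,G,C,D] q_used=2 → run F
t=6: queue=[G,C,D,F] q_used=0 → run G
t=7: queue=[G,C,D,F] q_used=1 → run G
t=8: queue=[C,D,F] q_used=0 → run C
t=9: queue=[C,D,F] q_used=1 → run C
t=10: queue=[C,D,F] q_used=2 → run C
t=11: queue=[D,F] q_used=0 → run D
t=12: queue=[D,F] q_used=1 → run D
t=13: queue=[D,F] q_used=2 → run D
t=14: queue=[F,D] q_used=0 → run F
t=15: queue=[F,D] q_used=1 → run F
t=16: queue=[F,D] q_used=2 → run F
t=17: queue=[D,F] q_used=0 → run D
t=18: queue=[D,F] q_used=1 → run D
t=19: queue=[D,F] q_used=2 → run D
t=20: queue=[F,D] q_used=0 → run F
t=21: queue=[D] q_used=0 → run D
t=22: queue=[D] q_used=1 → run D
t=23: (idle)
t=24: (idle)
t=25: (idle)
t=26: (idle)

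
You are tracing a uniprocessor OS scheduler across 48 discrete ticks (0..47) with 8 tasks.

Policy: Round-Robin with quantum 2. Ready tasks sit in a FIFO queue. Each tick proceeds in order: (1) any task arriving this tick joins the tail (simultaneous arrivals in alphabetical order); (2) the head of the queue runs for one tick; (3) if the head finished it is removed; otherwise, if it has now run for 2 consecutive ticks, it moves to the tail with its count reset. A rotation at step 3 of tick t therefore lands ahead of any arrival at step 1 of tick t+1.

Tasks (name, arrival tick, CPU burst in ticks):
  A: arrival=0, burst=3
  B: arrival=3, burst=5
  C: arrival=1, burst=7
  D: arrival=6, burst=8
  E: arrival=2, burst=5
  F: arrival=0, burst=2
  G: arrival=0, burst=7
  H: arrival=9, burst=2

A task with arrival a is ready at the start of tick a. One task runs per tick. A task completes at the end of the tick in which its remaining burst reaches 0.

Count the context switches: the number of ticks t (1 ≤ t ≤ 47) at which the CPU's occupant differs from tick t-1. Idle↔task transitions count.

t=0: queue=[A,F,G] q_used=0 → run A
t=1: queue=[A,F,G,C] q_used=1 → run A
t=2: queue=[F,G,C,A,E] q_used=0 → run F
t=3: queue=[F,G,C,A,E,B] q_used=1 → run F
t=4: queue=[G,C,A,E,B] q_used=0 → run G
t=5: queue=[G,C,A,E,B] q_used=1 → run G
t=6: queue=[C,A,E,B,G,D] q_used=0 → run C
t=7: queue=[C,A,E,B,G,D] q_used=1 → run C
t=8: queue=[A,E,B,G,D,C] q_used=0 → run A
t=9: queue=[E,B,G,D,C,H] q_used=0 → run E
t=10: queue=[E,B,G,D,C,H] q_used=1 → run E
t=11: queue=[B,G,D,C,H,E] q_used=0 → run B
t=12: queue=[B,G,D,C,H,E] q_used=1 → run B
t=13: queue=[G,D,C,H,E,B] q_used=0 → run G
t=14: queue=[G,D,C,H,E,B] q_used=1 → run G
t=15: queue=[D,C,H,E,B,G] q_used=0 → run D
t=16: queue=[D,C,H,E,B,G] q_used=1 → run D
t=17: queue=[C,H,E,B,G,D] q_used=0 → run C
t=18: queue=[C,H,E,B,G,D] q_used=1 → run C
t=19: queue=[H,E,B,G,D,C] q_used=0 → run H
t=20: queue=[H,E,B,G,D,C] q_used=1 → run H
t=21: queue=[E,B,G,D,C] q_used=0 → run E
t=22: queue=[E,B,G,D,C] q_used=1 → run E
t=23: queue=[B,G,D,C,E] q_used=0 → run B
t=24: queue=[B,G,D,C,E] q_used=1 → run B
t=25: queue=[G,D,C,E,B] q_used=0 → run G
t=26: queue=[G,D,C,E,B] q_used=1 → run G
t=27: queue=[D,C,E,B,G] q_used=0 → run D
t=28: queue=[D,C,E,B,G] q_used=1 → run D
t=29: queue=[C,E,B,G,D] q_used=0 → run C
t=30: queue=[C,E,B,G,D] q_used=1 → run C
t=31: queue=[E,B,G,D,C] q_used=0 → run E
t=32: queue=[B,G,D,C] q_used=0 → run B
t=33: queue=[G,D,C] q_used=0 → run G
t=34: queue=[D,C] q_used=0 → run D
t=35: queue=[D,C] q_used=1 → run D
t=36: queue=[C,D] q_used=0 → run C
t=37: queue=[D] q_used=0 → run D
t=38: queue=[D] q_used=1 → run D
t=39: (idle)
t=40: (idle)
t=41: (idle)
t=42: (idle)
t=43: (idle)
t=44: (idle)
t=45: (idle)
t=46: (idle)
t=47: (idle)

context switches = 22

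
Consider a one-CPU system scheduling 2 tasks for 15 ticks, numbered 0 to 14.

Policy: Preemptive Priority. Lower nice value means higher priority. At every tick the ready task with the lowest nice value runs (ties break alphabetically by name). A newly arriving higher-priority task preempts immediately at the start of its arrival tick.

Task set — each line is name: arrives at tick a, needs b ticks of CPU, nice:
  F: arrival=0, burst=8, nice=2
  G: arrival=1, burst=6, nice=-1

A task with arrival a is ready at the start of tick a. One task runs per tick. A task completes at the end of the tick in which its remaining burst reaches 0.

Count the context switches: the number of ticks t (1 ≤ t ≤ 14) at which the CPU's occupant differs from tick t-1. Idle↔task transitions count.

context switches = 3

t=0: ready={F} → run F
t=1: ready={F,G} → run G
t=2: ready={F,G} → run G
t=3: ready={F,G} → run G
t=4: ready={F,G} → run G
t=5: ready={F,G} → run G
t=6: ready={F,G} → run G
t=7: ready={F} → run F
t=8: ready={F} → run F
t=9: ready={F} → run F
t=10: ready={F} → run F
t=11: ready={F} → run F
t=12: ready={F} → run F
t=13: ready={F} → run F
t=14: (idle)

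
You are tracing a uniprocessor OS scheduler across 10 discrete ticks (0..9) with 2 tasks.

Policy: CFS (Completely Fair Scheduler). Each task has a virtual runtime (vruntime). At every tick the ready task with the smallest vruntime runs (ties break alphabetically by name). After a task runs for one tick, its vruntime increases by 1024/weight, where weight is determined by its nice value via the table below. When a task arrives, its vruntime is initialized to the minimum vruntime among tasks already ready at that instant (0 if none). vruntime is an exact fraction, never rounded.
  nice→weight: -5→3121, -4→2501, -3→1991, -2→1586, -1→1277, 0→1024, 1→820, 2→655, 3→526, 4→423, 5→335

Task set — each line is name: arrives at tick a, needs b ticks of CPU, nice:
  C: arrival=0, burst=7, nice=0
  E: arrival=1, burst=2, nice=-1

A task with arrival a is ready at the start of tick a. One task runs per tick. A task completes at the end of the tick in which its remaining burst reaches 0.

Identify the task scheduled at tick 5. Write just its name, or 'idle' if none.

running at tick 5 = C

t=0: vr[C=0] → run C
t=1: vr[C=1 E=1] → run C
t=2: vr[C=2 E=1] → run E
t=3: vr[C=2 E=2301/1277] → run E
t=4: vr[C=2] → run C
t=5: vr[C=3] → run C
t=6: vr[C=4] → run C
t=7: vr[C=5] → run C
t=8: vr[C=6] → run C
t=9: (idle)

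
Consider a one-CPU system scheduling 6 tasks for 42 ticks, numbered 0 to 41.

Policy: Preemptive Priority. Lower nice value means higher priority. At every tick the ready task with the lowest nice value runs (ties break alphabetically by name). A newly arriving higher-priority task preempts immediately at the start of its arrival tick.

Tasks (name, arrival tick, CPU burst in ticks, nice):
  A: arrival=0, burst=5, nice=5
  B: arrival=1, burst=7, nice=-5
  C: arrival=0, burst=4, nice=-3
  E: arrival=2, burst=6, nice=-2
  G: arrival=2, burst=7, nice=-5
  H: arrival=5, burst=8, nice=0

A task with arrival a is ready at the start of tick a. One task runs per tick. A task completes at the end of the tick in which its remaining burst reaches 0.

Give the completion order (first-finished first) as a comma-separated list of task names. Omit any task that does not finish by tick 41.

completion order = B, G, C, E, H, A

t=0: ready={A,C} → run C
t=1: ready={A,B,C} → run B
t=2: ready={A,B,C,E,G} → run B
t=3: ready={A,B,C,E,G} → run B
t=4: ready={A,B,C,E,G} → run B
t=5: ready={A,B,C,E,G,H} → run B
t=6: ready={A,B,C,E,G,H} → run B
t=7: ready={A,B,C,E,G,H} → run B
t=8: ready={A,C,E,G,H} → run G
t=9: ready={A,C,E,G,H} → run G
t=10: ready={A,C,E,G,H} → run G
t=11: ready={A,C,E,G,H} → run G
t=12: ready={A,C,E,G,H} → run G
t=13: ready={A,C,E,G,H} → run G
t=14: ready={A,C,E,G,H} → run G
t=15: ready={A,C,E,H} → run C
t=16: ready={A,C,E,H} → run C
t=17: ready={A,C,E,H} → run C
t=18: ready={A,E,H} → run E
t=19: ready={A,E,H} → run E
t=20: ready={A,E,H} → run E
t=21: ready={A,E,H} → run E
t=22: ready={A,E,H} → run E
t=23: ready={A,E,H} → run E
t=24: ready={A,H} → run H
t=25: ready={A,H} → run H
t=26: ready={A,H} → run H
t=27: ready={A,H} → run H
t=28: ready={A,H} → run H
t=29: ready={A,H} → run H
t=30: ready={A,H} → run H
t=31: ready={A,H} → run H
t=32: ready={A} → run A
t=33: ready={A} → run A
t=34: ready={A} → run A
t=35: ready={A} → run A
t=36: ready={A} → run A
t=37: (idle)
t=38: (idle)
t=39: (idle)
t=40: (idle)
t=41: (idle)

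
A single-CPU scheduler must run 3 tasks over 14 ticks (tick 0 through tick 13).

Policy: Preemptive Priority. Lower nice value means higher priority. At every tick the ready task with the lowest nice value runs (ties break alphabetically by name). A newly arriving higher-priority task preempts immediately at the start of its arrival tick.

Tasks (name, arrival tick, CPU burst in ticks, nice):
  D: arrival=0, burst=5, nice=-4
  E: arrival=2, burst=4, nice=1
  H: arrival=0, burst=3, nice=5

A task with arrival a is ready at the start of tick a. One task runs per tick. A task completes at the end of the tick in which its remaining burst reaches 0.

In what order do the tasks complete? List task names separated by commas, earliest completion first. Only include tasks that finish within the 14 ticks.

t=0: ready={D,H} → run D
t=1: ready={D,H} → run D
t=2: ready={D,E,H} → run D
t=3: ready={D,E,H} → run D
t=4: ready={D,E,H} → run D
t=5: ready={E,H} → run E
t=6: ready={E,H} → run E
t=7: ready={E,H} → run E
t=8: ready={E,H} → run E
t=9: ready={H} → run H
t=10: ready={H} → run H
t=11: ready={H} → run H
t=12: (idle)
t=13: (idle)

completion order = D, E, H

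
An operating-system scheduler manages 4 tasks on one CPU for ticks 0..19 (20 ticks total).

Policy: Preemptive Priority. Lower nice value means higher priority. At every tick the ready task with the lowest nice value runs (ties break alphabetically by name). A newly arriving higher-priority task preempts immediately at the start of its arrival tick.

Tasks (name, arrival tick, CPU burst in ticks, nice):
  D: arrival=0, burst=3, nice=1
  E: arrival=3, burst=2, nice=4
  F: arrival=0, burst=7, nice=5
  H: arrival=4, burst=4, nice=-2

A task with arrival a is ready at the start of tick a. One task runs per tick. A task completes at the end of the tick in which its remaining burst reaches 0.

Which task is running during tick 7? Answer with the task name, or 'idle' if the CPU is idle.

t=0: ready={D,F} → run D
t=1: ready={D,F} → run D
t=2: ready={D,F} → run D
t=3: ready={E,F} → run E
t=4: ready={E,F,H} → run H
t=5: ready={E,F,H} → run H
t=6: ready={E,F,H} → run H
t=7: ready={E,F,H} → run H
t=8: ready={E,F} → run E
t=9: ready={F} → run F
t=10: ready={F} → run F
t=11: ready={F} → run F
t=12: ready={F} → run F
t=13: ready={F} → run F
t=14: ready={F} → run F
t=15: ready={F} → run F
t=16: (idle)
t=17: (idle)
t=18: (idle)
t=19: (idle)

running at tick 7 = H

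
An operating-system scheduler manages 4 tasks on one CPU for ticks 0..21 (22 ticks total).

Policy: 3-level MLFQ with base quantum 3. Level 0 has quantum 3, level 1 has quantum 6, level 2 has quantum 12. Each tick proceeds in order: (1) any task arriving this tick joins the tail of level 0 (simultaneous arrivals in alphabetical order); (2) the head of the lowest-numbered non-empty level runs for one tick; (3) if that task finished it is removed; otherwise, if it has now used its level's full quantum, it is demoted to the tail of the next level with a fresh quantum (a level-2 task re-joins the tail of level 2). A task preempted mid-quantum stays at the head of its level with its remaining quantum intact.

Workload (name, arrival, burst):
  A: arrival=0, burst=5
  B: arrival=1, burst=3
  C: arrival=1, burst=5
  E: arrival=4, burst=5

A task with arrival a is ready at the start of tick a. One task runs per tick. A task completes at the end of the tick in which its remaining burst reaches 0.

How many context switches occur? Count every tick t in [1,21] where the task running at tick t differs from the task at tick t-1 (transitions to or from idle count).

context switches = 7

t=0: L0/L1/L2 = A/-/- → run A
t=1: L0/L1/L2 = ABC/-/- → run A
t=2: L0/L1/L2 = ABC/-/- → run A
t=3: L0/L1/L2 = BC/A/- → run B
t=4: L0/L1/L2 = BCE/A/- → run B
t=5: L0/L1/L2 = BCE/A/- → run B
t=6: L0/L1/L2 = CE/A/- → run C
t=7: L0/L1/L2 = CE/A/- → run C
t=8: L0/L1/L2 = CE/A/- → run C
t=9: L0/L1/L2 = E/AC/- → run E
t=10: L0/L1/L2 = E/AC/- → run E
t=11: L0/L1/L2 = E/AC/- → run E
t=12: L0/L1/L2 = -/ACE/- → run A
t=13: L0/L1/L2 = -/ACE/- → run A
t=14: L0/L1/L2 = -/CE/- → run C
t=15: L0/L1/L2 = -/CE/- → run C
t=16: L0/L1/L2 = -/E/- → run E
t=17: L0/L1/L2 = -/E/- → run E
t=18: (idle)
t=19: (idle)
t=20: (idle)
t=21: (idle)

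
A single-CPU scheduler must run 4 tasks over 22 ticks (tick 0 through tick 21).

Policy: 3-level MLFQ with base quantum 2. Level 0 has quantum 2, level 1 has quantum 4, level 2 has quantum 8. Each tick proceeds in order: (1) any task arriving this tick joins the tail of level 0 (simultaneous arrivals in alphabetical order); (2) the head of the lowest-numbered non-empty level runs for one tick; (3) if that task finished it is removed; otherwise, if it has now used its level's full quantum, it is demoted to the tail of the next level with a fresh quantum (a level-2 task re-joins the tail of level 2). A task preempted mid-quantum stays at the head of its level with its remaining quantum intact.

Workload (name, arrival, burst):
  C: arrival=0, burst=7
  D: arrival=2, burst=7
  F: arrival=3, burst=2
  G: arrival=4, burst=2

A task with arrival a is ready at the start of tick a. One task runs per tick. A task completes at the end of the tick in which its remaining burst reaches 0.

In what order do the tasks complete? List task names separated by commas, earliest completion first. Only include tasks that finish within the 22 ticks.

completion order = F, G, C, D

t=0: L0/L1/L2 = C/-/- → run C
t=1: L0/L1/L2 = C/-/- → run C
t=2: L0/L1/L2 = D/C/- → run D
t=3: L0/L1/L2 = DF/C/- → run D
t=4: L0/L1/L2 = FG/CD/- → run F
t=5: L0/L1/L2 = FG/CD/- → run F
t=6: L0/L1/L2 = G/CD/- → run G
t=7: L0/L1/L2 = G/CD/- → run G
t=8: L0/L1/L2 = -/CD/- → run C
t=9: L0/L1/L2 = -/CD/- → run C
t=10: L0/L1/L2 = -/CD/- → run C
t=11: L0/L1/L2 = -/CD/- → run C
t=12: L0/L1/L2 = -/D/C → run D
t=13: L0/L1/L2 = -/D/C → run D
t=14: L0/L1/L2 = -/D/C → run D
t=15: L0/L1/L2 = -/D/C → run D
t=16: L0/L1/L2 = -/-/CD → run C
t=17: L0/L1/L2 = -/-/D → run D
t=18: (idle)
t=19: (idle)
t=20: (idle)
t=21: (idle)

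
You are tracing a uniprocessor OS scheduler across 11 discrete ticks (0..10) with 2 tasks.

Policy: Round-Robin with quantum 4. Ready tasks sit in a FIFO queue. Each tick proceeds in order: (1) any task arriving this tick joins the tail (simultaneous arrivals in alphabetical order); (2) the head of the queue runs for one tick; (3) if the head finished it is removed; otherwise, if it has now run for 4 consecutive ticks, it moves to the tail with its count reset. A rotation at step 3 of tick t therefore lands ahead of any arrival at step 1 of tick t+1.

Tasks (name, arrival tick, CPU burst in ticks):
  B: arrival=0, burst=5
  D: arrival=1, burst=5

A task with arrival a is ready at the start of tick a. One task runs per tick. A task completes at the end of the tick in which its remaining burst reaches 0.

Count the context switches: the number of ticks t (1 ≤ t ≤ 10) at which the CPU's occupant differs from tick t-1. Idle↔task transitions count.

context switches = 4

t=0: queue=[B] q_used=0 → run B
t=1: queue=[B,D] q_used=1 → run B
t=2: queue=[B,D] q_used=2 → run B
t=3: queue=[B,D] q_used=3 → run B
t=4: queue=[D,B] q_used=0 → run D
t=5: queue=[D,B] q_used=1 → run D
t=6: queue=[D,B] q_used=2 → run D
t=7: queue=[D,B] q_used=3 → run D
t=8: queue=[B,D] q_used=0 → run B
t=9: queue=[D] q_used=0 → run D
t=10: (idle)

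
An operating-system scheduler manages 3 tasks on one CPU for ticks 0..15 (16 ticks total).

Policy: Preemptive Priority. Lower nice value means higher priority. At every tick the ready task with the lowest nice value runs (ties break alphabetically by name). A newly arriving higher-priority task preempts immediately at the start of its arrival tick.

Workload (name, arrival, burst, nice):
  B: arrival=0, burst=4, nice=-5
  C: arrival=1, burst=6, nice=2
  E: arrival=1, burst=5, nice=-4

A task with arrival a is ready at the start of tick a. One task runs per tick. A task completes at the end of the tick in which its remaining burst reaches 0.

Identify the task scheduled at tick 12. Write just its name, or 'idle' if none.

running at tick 12 = C

t=0: ready={B} → run B
t=1: ready={B,C,E} → run B
t=2: ready={B,C,E} → run B
t=3: ready={B,C,E} → run B
t=4: ready={C,E} → run E
t=5: ready={C,E} → run E
t=6: ready={C,E} → run E
t=7: ready={C,E} → run E
t=8: ready={C,E} → run E
t=9: ready={C} → run C
t=10: ready={C} → run C
t=11: ready={C} → run C
t=12: ready={C} → run C
t=13: ready={C} → run C
t=14: ready={C} → run C
t=15: (idle)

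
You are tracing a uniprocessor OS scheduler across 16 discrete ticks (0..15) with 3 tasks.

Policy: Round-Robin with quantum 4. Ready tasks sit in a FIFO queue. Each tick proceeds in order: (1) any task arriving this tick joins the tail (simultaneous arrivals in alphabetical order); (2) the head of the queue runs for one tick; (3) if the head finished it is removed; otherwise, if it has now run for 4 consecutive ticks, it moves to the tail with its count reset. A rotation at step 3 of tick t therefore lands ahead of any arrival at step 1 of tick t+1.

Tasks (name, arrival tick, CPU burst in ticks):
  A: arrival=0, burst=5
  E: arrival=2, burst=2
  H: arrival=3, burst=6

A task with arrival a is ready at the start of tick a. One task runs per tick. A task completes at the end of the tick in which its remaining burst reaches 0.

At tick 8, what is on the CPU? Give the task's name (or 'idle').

running at tick 8 = H

t=0: queue=[A] q_used=0 → run A
t=1: queue=[A] q_used=1 → run A
t=2: queue=[A,E] q_used=2 → run A
t=3: queue=[A,E,H] q_used=3 → run A
t=4: queue=[E,H,A] q_used=0 → run E
t=5: queue=[E,H,A] q_used=1 → run E
t=6: queue=[H,A] q_used=0 → run H
t=7: queue=[H,A] q_used=1 → run H
t=8: queue=[H,A] q_used=2 → run H
t=9: queue=[H,A] q_used=3 → run H
t=10: queue=[A,H] q_used=0 → run A
t=11: queue=[H] q_used=0 → run H
t=12: queue=[H] q_used=1 → run H
t=13: (idle)
t=14: (idle)
t=15: (idle)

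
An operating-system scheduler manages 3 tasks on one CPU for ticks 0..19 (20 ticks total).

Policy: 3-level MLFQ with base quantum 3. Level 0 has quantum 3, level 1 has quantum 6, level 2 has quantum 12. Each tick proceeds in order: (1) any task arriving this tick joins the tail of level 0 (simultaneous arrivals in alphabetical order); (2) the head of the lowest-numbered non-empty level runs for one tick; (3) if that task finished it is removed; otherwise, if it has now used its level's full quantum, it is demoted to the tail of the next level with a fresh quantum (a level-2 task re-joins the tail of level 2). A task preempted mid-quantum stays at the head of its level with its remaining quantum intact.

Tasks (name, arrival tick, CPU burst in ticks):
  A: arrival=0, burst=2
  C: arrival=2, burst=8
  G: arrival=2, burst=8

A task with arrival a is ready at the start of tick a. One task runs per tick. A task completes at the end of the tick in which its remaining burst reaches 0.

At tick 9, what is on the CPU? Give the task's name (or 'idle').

t=0: L0/L1/L2 = A/-/- → run A
t=1: L0/L1/L2 = A/-/- → run A
t=2: L0/L1/L2 = CG/-/- → run C
t=3: L0/L1/L2 = CG/-/- → run C
t=4: L0/L1/L2 = CG/-/- → run C
t=5: L0/L1/L2 = G/C/- → run G
t=6: L0/L1/L2 = G/C/- → run G
t=7: L0/L1/L2 = G/C/- → run G
t=8: L0/L1/L2 = -/CG/- → run C
t=9: L0/L1/L2 = -/CG/- → run C
t=10: L0/L1/L2 = -/CG/- → run C
t=11: L0/L1/L2 = -/CG/- → run C
t=12: L0/L1/L2 = -/CG/- → run C
t=13: L0/L1/L2 = -/G/- → run G
t=14: L0/L1/L2 = -/G/- → run G
t=15: L0/L1/L2 = -/G/- → run G
t=16: L0/L1/L2 = -/G/- → run G
t=17: L0/L1/L2 = -/G/- → run G
t=18: (idle)
t=19: (idle)

running at tick 9 = C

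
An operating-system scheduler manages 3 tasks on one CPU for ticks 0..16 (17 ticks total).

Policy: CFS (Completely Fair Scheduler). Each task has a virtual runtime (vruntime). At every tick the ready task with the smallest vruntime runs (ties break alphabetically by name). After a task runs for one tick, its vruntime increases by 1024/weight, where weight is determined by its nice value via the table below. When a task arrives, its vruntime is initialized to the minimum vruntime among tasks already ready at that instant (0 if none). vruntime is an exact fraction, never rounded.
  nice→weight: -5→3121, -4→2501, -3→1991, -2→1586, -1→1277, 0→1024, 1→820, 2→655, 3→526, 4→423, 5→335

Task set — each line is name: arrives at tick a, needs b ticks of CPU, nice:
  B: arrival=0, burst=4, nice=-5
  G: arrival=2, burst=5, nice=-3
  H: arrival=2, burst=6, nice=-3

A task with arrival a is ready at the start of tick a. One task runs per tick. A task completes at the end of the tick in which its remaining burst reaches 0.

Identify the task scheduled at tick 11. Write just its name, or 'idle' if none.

running at tick 11 = H

t=0: vr[B=0] → run B
t=1: vr[B=1024/3121] → run B
t=2: vr[B=2048/3121 G=2048/3121 H=2048/3121] → run B
t=3: vr[B=3072/3121 G=2048/3121 H=2048/3121] → run G
t=4: vr[B=3072/3121 G=7273472/6213911 H=2048/3121] → run H
t=5: vr[B=3072/3121 G=7273472/6213911 H=7273472/6213911] → run B
t=6: vr[G=7273472/6213911 H=7273472/6213911] → run G
t=7: vr[G=10469376/6213911 H=7273472/6213911] → run H
t=8: vr[G=10469376/6213911 H=10469376/6213911] → run G
t=9: vr[G=13665280/6213911 H=10469376/6213911] → run H
t=10: vr[G=13665280/6213911 H=13665280/6213911] → run G
t=11: vr[G=16861184/6213911 H=13665280/6213911] → run H
t=12: vr[G=16861184/6213911 H=16861184/6213911] → run G
t=13: vr[H=16861184/6213911] → run H
t=14: vr[H=20057088/6213911] → run H
t=15: (idle)
t=16: (idle)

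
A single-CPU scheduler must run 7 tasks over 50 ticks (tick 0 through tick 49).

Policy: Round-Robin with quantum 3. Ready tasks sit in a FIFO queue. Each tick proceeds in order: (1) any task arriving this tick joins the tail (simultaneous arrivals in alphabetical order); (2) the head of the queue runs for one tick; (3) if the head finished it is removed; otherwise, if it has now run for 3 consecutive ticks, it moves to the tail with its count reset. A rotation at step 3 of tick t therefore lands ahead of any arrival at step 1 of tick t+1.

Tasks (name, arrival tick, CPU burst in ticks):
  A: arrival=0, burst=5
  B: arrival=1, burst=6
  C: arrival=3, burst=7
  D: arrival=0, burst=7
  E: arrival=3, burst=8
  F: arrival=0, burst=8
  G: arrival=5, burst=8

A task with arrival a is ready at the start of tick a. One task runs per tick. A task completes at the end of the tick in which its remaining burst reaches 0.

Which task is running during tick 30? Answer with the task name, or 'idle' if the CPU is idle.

running at tick 30 = B

t=0: queue=[A,D,F] q_used=0 → run A
t=1: queue=[A,D,F,B] q_used=1 → run A
t=2: queue=[A,D,F,B] q_used=2 → run A
t=3: queue=[D,F,B,A,C,E] q_used=0 → run D
t=4: queue=[D,F,B,A,C,E] q_used=1 → run D
t=5: queue=[D,F,B,A,C,E,G] q_used=2 → run D
t=6: queue=[F,B,A,C,E,G,D] q_used=0 → run F
t=7: queue=[F,B,A,C,E,G,D] q_used=1 → run F
t=8: queue=[F,B,A,C,E,G,D] q_used=2 → run F
t=9: queue=[B,A,C,E,G,D,F] q_used=0 → run B
t=10: queue=[B,A,C,E,G,D,F] q_used=1 → run B
t=11: queue=[B,A,C,E,G,D,F] q_used=2 → run B
t=12: queue=[A,C,E,G,D,F,B] q_used=0 → run A
t=13: queue=[A,C,E,G,D,F,B] q_used=1 → run A
t=14: queue=[C,E,G,D,F,B] q_used=0 → run C
t=15: queue=[C,E,G,D,F,B] q_used=1 → run C
t=16: queue=[C,E,G,D,F,B] q_used=2 → run C
t=17: queue=[E,G,D,F,B,C] q_used=0 → run E
t=18: queue=[E,G,D,F,B,C] q_used=1 → run E
t=19: queue=[E,G,D,F,B,C] q_used=2 → run E
t=20: queue=[G,D,F,B,C,E] q_used=0 → run G
t=21: queue=[G,D,F,B,C,E] q_used=1 → run G
t=22: queue=[G,D,F,B,C,E] q_used=2 → run G
t=23: queue=[D,F,B,C,E,G] q_used=0 → run D
t=24: queue=[D,F,B,C,E,G] q_used=1 → run D
t=25: queue=[D,F,B,C,E,G] q_used=2 → run D
t=26: queue=[F,B,C,E,G,D] q_used=0 → run F
t=27: queue=[F,B,C,E,G,D] q_used=1 → run F
t=28: queue=[F,B,C,E,G,D] q_used=2 → run F
t=29: queue=[B,C,E,G,D,F] q_used=0 → run B
t=30: queue=[B,C,E,G,D,F] q_used=1 → run B
t=31: queue=[B,C,E,G,D,F] q_used=2 → run B
t=32: queue=[C,E,G,D,F] q_used=0 → run C
t=33: queue=[C,E,G,D,F] q_used=1 → run C
t=34: queue=[C,E,G,D,F] q_used=2 → run C
t=35: queue=[E,G,D,F,C] q_used=0 → run E
t=36: queue=[E,G,D,F,C] q_used=1 → run E
t=37: queue=[E,G,D,F,C] q_used=2 → run E
t=38: queue=[G,D,F,C,E] q_used=0 → run G
t=39: queue=[G,D,F,C,E] q_used=1 → run G
t=40: queue=[G,D,F,C,E] q_used=2 → run G
t=41: queue=[D,F,C,E,G] q_used=0 → run D
t=42: queue=[F,C,E,G] q_used=0 → run F
t=43: queue=[F,C,E,G] q_used=1 → run F
t=44: queue=[C,E,G] q_used=0 → run C
t=45: queue=[E,G] q_used=0 → run E
t=46: queue=[E,G] q_used=1 → run E
t=47: queue=[G] q_used=0 → run G
t=48: queue=[G] q_used=1 → run G
t=49: (idle)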